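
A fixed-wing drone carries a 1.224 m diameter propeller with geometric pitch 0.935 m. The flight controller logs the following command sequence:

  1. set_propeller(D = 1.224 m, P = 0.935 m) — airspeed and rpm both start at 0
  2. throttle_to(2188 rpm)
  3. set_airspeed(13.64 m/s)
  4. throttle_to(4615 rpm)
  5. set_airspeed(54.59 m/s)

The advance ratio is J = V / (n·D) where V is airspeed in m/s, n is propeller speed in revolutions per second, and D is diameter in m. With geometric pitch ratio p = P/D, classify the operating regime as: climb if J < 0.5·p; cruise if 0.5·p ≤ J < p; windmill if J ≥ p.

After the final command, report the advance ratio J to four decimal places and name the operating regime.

J = 0.5798, regime = cruise

set_propeller: D = 1.224 m, P = 0.935 m (p = P/D = 0.763889); state ← (V=0, rpm=0)
throttle_to(2188): rpm ← 2188
set_airspeed(13.64): V ← 13.64 m/s
throttle_to(4615): rpm ← 4615
set_airspeed(54.59): V ← 54.59 m/s
final state: V = 54.59 m/s, rpm = 4615 → n = rpm/60 = 76.916667 rev/s
J = V / (n·D) = 54.59 / (76.916667 × 1.224) = 0.579844
regime bands: climb J<0.3819 | cruise [0.3819, 0.7639) | windmill J≥0.7639
J = 0.5798 → cruise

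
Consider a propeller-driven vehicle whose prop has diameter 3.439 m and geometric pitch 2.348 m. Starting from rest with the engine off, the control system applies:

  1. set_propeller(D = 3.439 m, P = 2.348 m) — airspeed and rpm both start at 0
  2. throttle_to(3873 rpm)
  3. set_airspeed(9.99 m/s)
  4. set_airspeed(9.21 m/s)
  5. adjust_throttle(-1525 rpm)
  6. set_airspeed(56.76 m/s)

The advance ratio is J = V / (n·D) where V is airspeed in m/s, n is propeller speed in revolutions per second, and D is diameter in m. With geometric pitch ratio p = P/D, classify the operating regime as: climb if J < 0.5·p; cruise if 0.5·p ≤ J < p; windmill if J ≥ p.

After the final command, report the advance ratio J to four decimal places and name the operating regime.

J = 0.4218, regime = cruise

set_propeller: D = 3.439 m, P = 2.348 m (p = P/D = 0.682757); state ← (V=0, rpm=0)
throttle_to(3873): rpm ← 3873
set_airspeed(9.99): V ← 9.99 m/s
set_airspeed(9.21): V ← 9.21 m/s
adjust_throttle(-1525): rpm ← 3873 -1525 = 2348
set_airspeed(56.76): V ← 56.76 m/s
final state: V = 56.76 m/s, rpm = 2348 → n = rpm/60 = 39.133333 rev/s
J = V / (n·D) = 56.76 / (39.133333 × 3.439) = 0.421758
regime bands: climb J<0.3414 | cruise [0.3414, 0.6828) | windmill J≥0.6828
J = 0.4218 → cruise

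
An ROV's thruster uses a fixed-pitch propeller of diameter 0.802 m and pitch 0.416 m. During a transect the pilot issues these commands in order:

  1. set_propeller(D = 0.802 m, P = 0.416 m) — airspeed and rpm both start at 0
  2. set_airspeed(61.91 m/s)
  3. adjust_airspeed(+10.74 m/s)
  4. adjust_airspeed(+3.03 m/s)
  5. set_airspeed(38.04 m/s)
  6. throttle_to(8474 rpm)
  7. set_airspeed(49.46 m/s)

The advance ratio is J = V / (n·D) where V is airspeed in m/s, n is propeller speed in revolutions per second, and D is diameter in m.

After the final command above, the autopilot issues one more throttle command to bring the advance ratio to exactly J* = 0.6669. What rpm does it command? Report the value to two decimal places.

set_propeller: D = 0.802 m, P = 0.416 m (p = P/D = 0.518703); state ← (V=0, rpm=0)
set_airspeed(61.91): V ← 61.91 m/s
adjust_airspeed(+10.74): V ← 61.91 +10.74 = 72.65 m/s
adjust_airspeed(+3.03): V ← 72.65 +3.03 = 75.68 m/s
set_airspeed(38.04): V ← 38.04 m/s
throttle_to(8474): rpm ← 8474
set_airspeed(49.46): V ← 49.46 m/s
final state: V = 49.46 m/s, rpm = 8474 → n = rpm/60 = 141.233333 rev/s
target J* = 0.6669; solve J* = V/(n·D) for n: n = V/(J*·D) = 49.46/(0.6669 × 0.802) = 92.473869 rev/s
rpm = 60·n = 5548.432114

rpm = 5548.43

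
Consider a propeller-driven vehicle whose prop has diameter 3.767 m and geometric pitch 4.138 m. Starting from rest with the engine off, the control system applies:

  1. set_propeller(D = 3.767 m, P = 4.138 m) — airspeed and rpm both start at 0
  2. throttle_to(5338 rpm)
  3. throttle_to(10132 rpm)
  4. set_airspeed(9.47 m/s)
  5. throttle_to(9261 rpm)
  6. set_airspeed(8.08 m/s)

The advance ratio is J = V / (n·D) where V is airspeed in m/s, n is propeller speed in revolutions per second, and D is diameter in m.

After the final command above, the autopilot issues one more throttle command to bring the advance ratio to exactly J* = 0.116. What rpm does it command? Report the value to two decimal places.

rpm = 1109.45

set_propeller: D = 3.767 m, P = 4.138 m (p = P/D = 1.098487); state ← (V=0, rpm=0)
throttle_to(5338): rpm ← 5338
throttle_to(10132): rpm ← 10132
set_airspeed(9.47): V ← 9.47 m/s
throttle_to(9261): rpm ← 9261
set_airspeed(8.08): V ← 8.08 m/s
final state: V = 8.08 m/s, rpm = 9261 → n = rpm/60 = 154.350000 rev/s
target J* = 0.116; solve J* = V/(n·D) for n: n = V/(J*·D) = 8.08/(0.116 × 3.767) = 18.490887 rev/s
rpm = 60·n = 1109.453237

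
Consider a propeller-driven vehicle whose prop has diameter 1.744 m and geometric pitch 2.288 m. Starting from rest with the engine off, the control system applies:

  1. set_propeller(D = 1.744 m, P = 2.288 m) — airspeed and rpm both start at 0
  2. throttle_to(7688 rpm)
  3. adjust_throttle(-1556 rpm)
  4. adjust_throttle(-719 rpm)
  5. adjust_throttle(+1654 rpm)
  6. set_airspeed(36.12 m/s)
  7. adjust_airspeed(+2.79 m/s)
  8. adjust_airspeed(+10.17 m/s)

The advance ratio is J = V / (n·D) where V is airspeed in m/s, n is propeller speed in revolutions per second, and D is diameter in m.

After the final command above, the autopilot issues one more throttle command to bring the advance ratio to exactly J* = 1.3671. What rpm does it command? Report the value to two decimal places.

rpm = 1235.12

set_propeller: D = 1.744 m, P = 2.288 m (p = P/D = 1.311927); state ← (V=0, rpm=0)
throttle_to(7688): rpm ← 7688
adjust_throttle(-1556): rpm ← 7688 -1556 = 6132
adjust_throttle(-719): rpm ← 6132 -719 = 5413
adjust_throttle(+1654): rpm ← 5413 +1654 = 7067
set_airspeed(36.12): V ← 36.12 m/s
adjust_airspeed(+2.79): V ← 36.12 +2.79 = 38.91 m/s
adjust_airspeed(+10.17): V ← 38.91 +10.17 = 49.08 m/s
final state: V = 49.08 m/s, rpm = 7067 → n = rpm/60 = 117.783333 rev/s
target J* = 1.3671; solve J* = V/(n·D) for n: n = V/(J*·D) = 49.08/(1.3671 × 1.744) = 20.585328 rev/s
rpm = 60·n = 1235.119677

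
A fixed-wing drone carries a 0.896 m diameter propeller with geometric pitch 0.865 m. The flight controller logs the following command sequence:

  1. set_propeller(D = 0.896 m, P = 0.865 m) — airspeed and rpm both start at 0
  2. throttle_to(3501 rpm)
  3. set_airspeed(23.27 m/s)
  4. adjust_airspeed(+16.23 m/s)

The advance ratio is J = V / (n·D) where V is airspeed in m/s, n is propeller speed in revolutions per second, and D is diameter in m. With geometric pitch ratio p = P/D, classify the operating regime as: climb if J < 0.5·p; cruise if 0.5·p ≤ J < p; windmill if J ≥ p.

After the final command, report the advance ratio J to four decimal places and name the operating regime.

J = 0.7555, regime = cruise

set_propeller: D = 0.896 m, P = 0.865 m (p = P/D = 0.965402); state ← (V=0, rpm=0)
throttle_to(3501): rpm ← 3501
set_airspeed(23.27): V ← 23.27 m/s
adjust_airspeed(+16.23): V ← 23.27 +16.23 = 39.5 m/s
final state: V = 39.5 m/s, rpm = 3501 → n = rpm/60 = 58.350000 rev/s
J = V / (n·D) = 39.5 / (58.350000 × 0.896) = 0.755524
regime bands: climb J<0.4827 | cruise [0.4827, 0.9654) | windmill J≥0.9654
J = 0.7555 → cruise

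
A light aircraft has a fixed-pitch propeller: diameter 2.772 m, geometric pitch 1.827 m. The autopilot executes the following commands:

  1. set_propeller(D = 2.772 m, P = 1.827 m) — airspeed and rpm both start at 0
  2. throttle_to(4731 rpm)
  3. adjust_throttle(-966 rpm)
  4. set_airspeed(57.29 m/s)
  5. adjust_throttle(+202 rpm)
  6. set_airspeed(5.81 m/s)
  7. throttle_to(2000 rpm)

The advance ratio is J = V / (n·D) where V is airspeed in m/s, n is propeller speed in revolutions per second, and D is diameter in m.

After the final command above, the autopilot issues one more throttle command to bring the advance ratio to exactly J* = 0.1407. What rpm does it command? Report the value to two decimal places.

set_propeller: D = 2.772 m, P = 1.827 m (p = P/D = 0.659091); state ← (V=0, rpm=0)
throttle_to(4731): rpm ← 4731
adjust_throttle(-966): rpm ← 4731 -966 = 3765
set_airspeed(57.29): V ← 57.29 m/s
adjust_throttle(+202): rpm ← 3765 +202 = 3967
set_airspeed(5.81): V ← 5.81 m/s
throttle_to(2000): rpm ← 2000
final state: V = 5.81 m/s, rpm = 2000 → n = rpm/60 = 33.333333 rev/s
target J* = 0.1407; solve J* = V/(n·D) for n: n = V/(J*·D) = 5.81/(0.1407 × 2.772) = 14.896657 rev/s
rpm = 60·n = 893.799401

rpm = 893.80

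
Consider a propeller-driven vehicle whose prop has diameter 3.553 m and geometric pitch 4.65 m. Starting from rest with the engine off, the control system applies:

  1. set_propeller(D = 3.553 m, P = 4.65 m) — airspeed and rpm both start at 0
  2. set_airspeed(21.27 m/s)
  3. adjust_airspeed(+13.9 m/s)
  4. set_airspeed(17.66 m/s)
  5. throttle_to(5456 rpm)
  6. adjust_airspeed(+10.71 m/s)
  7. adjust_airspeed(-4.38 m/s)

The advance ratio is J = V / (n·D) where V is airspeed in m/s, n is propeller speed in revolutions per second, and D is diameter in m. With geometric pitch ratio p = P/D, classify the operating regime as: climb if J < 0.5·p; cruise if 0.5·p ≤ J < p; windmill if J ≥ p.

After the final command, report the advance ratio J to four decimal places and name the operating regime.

J = 0.0743, regime = climb

set_propeller: D = 3.553 m, P = 4.65 m (p = P/D = 1.308753); state ← (V=0, rpm=0)
set_airspeed(21.27): V ← 21.27 m/s
adjust_airspeed(+13.9): V ← 21.27 +13.9 = 35.17 m/s
set_airspeed(17.66): V ← 17.66 m/s
throttle_to(5456): rpm ← 5456
adjust_airspeed(+10.71): V ← 17.66 +10.71 = 28.37 m/s
adjust_airspeed(-4.38): V ← 28.37 -4.38 = 23.99 m/s
final state: V = 23.99 m/s, rpm = 5456 → n = rpm/60 = 90.933333 rev/s
J = V / (n·D) = 23.99 / (90.933333 × 3.553) = 0.074253
regime bands: climb J<0.6544 | cruise [0.6544, 1.3088) | windmill J≥1.3088
J = 0.0743 → climb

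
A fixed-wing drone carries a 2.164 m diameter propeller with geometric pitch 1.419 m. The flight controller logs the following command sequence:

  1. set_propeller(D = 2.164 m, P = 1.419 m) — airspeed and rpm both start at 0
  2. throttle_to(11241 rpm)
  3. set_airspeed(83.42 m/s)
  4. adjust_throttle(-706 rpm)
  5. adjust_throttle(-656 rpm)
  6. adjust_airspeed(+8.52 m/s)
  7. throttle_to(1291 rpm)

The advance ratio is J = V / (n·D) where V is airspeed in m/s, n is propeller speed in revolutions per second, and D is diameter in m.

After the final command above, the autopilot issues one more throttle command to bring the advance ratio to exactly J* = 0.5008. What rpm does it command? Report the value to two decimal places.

set_propeller: D = 2.164 m, P = 1.419 m (p = P/D = 0.655730); state ← (V=0, rpm=0)
throttle_to(11241): rpm ← 11241
set_airspeed(83.42): V ← 83.42 m/s
adjust_throttle(-706): rpm ← 11241 -706 = 10535
adjust_throttle(-656): rpm ← 10535 -656 = 9879
adjust_airspeed(+8.52): V ← 83.42 +8.52 = 91.94 m/s
throttle_to(1291): rpm ← 1291
final state: V = 91.94 m/s, rpm = 1291 → n = rpm/60 = 21.516667 rev/s
target J* = 0.5008; solve J* = V/(n·D) for n: n = V/(J*·D) = 91.94/(0.5008 × 2.164) = 84.836535 rev/s
rpm = 60·n = 5090.192107

rpm = 5090.19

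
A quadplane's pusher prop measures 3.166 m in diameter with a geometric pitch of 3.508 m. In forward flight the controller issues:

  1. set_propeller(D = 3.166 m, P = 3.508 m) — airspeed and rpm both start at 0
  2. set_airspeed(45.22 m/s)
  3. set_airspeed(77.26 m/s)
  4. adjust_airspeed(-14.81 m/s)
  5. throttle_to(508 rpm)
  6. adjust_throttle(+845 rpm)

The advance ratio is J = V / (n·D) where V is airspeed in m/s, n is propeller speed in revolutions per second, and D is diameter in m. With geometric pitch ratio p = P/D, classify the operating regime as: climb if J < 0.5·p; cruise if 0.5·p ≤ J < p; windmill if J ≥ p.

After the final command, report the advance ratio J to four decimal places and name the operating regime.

set_propeller: D = 3.166 m, P = 3.508 m (p = P/D = 1.108023); state ← (V=0, rpm=0)
set_airspeed(45.22): V ← 45.22 m/s
set_airspeed(77.26): V ← 77.26 m/s
adjust_airspeed(-14.81): V ← 77.26 -14.81 = 62.45 m/s
throttle_to(508): rpm ← 508
adjust_throttle(+845): rpm ← 508 +845 = 1353
final state: V = 62.45 m/s, rpm = 1353 → n = rpm/60 = 22.550000 rev/s
J = V / (n·D) = 62.45 / (22.550000 × 3.166) = 0.874732
regime bands: climb J<0.5540 | cruise [0.5540, 1.1080) | windmill J≥1.1080
J = 0.8747 → cruise

J = 0.8747, regime = cruise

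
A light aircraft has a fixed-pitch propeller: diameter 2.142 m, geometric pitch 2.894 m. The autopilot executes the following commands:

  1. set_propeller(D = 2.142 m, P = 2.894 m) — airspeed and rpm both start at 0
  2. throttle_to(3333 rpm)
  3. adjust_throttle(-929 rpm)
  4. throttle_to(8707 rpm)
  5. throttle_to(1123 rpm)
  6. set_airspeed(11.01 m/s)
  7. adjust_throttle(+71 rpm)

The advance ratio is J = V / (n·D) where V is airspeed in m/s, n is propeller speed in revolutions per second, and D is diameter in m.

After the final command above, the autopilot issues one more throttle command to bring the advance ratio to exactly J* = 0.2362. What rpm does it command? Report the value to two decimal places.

rpm = 1305.69

set_propeller: D = 2.142 m, P = 2.894 m (p = P/D = 1.351074); state ← (V=0, rpm=0)
throttle_to(3333): rpm ← 3333
adjust_throttle(-929): rpm ← 3333 -929 = 2404
throttle_to(8707): rpm ← 8707
throttle_to(1123): rpm ← 1123
set_airspeed(11.01): V ← 11.01 m/s
adjust_throttle(+71): rpm ← 1123 +71 = 1194
final state: V = 11.01 m/s, rpm = 1194 → n = rpm/60 = 19.900000 rev/s
target J* = 0.2362; solve J* = V/(n·D) for n: n = V/(J*·D) = 11.01/(0.2362 × 2.142) = 21.761456 rev/s
rpm = 60·n = 1305.687389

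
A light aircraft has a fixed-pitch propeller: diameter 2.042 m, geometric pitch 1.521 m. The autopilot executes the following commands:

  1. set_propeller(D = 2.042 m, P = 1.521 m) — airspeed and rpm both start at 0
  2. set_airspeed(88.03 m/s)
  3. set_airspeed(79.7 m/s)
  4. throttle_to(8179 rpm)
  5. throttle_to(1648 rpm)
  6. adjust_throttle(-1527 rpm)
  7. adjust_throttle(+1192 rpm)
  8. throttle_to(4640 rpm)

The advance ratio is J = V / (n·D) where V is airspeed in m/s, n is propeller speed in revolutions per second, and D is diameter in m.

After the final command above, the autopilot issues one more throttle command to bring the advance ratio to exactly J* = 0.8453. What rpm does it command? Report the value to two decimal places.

rpm = 2770.40

set_propeller: D = 2.042 m, P = 1.521 m (p = P/D = 0.744858); state ← (V=0, rpm=0)
set_airspeed(88.03): V ← 88.03 m/s
set_airspeed(79.7): V ← 79.7 m/s
throttle_to(8179): rpm ← 8179
throttle_to(1648): rpm ← 1648
adjust_throttle(-1527): rpm ← 1648 -1527 = 121
adjust_throttle(+1192): rpm ← 121 +1192 = 1313
throttle_to(4640): rpm ← 4640
final state: V = 79.7 m/s, rpm = 4640 → n = rpm/60 = 77.333333 rev/s
target J* = 0.8453; solve J* = V/(n·D) for n: n = V/(J*·D) = 79.7/(0.8453 × 2.042) = 46.173385 rev/s
rpm = 60·n = 2770.403104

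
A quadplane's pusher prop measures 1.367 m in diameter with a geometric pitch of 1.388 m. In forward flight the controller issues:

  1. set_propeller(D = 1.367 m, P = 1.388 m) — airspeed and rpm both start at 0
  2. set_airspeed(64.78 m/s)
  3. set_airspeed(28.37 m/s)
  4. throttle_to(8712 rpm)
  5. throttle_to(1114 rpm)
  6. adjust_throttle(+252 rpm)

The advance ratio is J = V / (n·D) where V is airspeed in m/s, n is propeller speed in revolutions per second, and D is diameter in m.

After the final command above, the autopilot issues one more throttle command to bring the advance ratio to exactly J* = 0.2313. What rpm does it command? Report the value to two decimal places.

rpm = 5383.52

set_propeller: D = 1.367 m, P = 1.388 m (p = P/D = 1.015362); state ← (V=0, rpm=0)
set_airspeed(64.78): V ← 64.78 m/s
set_airspeed(28.37): V ← 28.37 m/s
throttle_to(8712): rpm ← 8712
throttle_to(1114): rpm ← 1114
adjust_throttle(+252): rpm ← 1114 +252 = 1366
final state: V = 28.37 m/s, rpm = 1366 → n = rpm/60 = 22.766667 rev/s
target J* = 0.2313; solve J* = V/(n·D) for n: n = V/(J*·D) = 28.37/(0.2313 × 1.367) = 89.725356 rev/s
rpm = 60·n = 5383.521339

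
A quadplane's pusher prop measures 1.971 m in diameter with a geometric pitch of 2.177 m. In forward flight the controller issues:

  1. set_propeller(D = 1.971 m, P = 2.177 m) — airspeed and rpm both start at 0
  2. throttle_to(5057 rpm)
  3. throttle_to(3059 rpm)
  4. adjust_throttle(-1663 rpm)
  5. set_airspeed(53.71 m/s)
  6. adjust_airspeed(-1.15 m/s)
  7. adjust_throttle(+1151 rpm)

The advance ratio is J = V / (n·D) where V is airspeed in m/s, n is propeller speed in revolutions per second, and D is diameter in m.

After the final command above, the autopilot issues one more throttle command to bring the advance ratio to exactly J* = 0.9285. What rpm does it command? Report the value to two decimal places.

rpm = 1723.21

set_propeller: D = 1.971 m, P = 2.177 m (p = P/D = 1.104515); state ← (V=0, rpm=0)
throttle_to(5057): rpm ← 5057
throttle_to(3059): rpm ← 3059
adjust_throttle(-1663): rpm ← 3059 -1663 = 1396
set_airspeed(53.71): V ← 53.71 m/s
adjust_airspeed(-1.15): V ← 53.71 -1.15 = 52.56 m/s
adjust_throttle(+1151): rpm ← 1396 +1151 = 2547
final state: V = 52.56 m/s, rpm = 2547 → n = rpm/60 = 42.450000 rev/s
target J* = 0.9285; solve J* = V/(n·D) for n: n = V/(J*·D) = 52.56/(0.9285 × 1.971) = 28.720158 rev/s
rpm = 60·n = 1723.209478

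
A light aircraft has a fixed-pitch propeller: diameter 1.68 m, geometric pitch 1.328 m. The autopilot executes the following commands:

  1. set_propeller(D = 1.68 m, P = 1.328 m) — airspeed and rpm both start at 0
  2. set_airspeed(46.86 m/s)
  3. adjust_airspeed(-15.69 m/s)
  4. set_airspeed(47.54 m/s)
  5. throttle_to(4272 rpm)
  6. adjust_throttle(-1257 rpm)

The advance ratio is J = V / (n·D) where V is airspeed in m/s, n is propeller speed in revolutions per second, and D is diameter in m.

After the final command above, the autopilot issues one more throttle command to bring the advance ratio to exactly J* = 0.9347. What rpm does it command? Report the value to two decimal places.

rpm = 1816.47

set_propeller: D = 1.68 m, P = 1.328 m (p = P/D = 0.790476); state ← (V=0, rpm=0)
set_airspeed(46.86): V ← 46.86 m/s
adjust_airspeed(-15.69): V ← 46.86 -15.69 = 31.17 m/s
set_airspeed(47.54): V ← 47.54 m/s
throttle_to(4272): rpm ← 4272
adjust_throttle(-1257): rpm ← 4272 -1257 = 3015
final state: V = 47.54 m/s, rpm = 3015 → n = rpm/60 = 50.250000 rev/s
target J* = 0.9347; solve J* = V/(n·D) for n: n = V/(J*·D) = 47.54/(0.9347 × 1.68) = 30.274547 rev/s
rpm = 60·n = 1816.472818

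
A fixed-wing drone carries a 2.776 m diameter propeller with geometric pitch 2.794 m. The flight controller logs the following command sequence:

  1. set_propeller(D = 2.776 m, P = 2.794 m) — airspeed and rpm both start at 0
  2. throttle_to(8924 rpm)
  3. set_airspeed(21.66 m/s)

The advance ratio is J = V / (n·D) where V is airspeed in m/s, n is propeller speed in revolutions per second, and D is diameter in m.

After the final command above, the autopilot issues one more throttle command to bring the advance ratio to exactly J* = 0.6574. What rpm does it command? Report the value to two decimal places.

set_propeller: D = 2.776 m, P = 2.794 m (p = P/D = 1.006484); state ← (V=0, rpm=0)
throttle_to(8924): rpm ← 8924
set_airspeed(21.66): V ← 21.66 m/s
final state: V = 21.66 m/s, rpm = 8924 → n = rpm/60 = 148.733333 rev/s
target J* = 0.6574; solve J* = V/(n·D) for n: n = V/(J*·D) = 21.66/(0.6574 × 2.776) = 11.868868 rev/s
rpm = 60·n = 712.132065

rpm = 712.13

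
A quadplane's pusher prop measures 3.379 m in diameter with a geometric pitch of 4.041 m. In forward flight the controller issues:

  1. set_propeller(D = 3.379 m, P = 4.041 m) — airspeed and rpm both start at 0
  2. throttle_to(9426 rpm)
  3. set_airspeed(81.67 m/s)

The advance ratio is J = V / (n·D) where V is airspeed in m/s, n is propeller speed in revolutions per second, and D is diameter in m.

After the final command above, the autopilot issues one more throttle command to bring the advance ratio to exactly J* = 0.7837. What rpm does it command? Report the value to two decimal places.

set_propeller: D = 3.379 m, P = 4.041 m (p = P/D = 1.195916); state ← (V=0, rpm=0)
throttle_to(9426): rpm ← 9426
set_airspeed(81.67): V ← 81.67 m/s
final state: V = 81.67 m/s, rpm = 9426 → n = rpm/60 = 157.100000 rev/s
target J* = 0.7837; solve J* = V/(n·D) for n: n = V/(J*·D) = 81.67/(0.7837 × 3.379) = 30.840721 rev/s
rpm = 60·n = 1850.443237

rpm = 1850.44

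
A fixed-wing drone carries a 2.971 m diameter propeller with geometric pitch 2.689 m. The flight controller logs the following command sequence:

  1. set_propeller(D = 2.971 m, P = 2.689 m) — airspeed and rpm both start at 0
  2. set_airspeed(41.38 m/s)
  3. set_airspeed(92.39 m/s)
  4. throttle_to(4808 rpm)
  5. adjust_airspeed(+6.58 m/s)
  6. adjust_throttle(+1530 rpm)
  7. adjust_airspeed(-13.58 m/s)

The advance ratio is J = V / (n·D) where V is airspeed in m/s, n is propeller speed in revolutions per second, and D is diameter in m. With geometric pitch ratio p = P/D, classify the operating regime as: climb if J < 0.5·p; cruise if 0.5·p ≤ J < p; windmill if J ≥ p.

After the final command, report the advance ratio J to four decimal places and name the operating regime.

J = 0.2721, regime = climb

set_propeller: D = 2.971 m, P = 2.689 m (p = P/D = 0.905082); state ← (V=0, rpm=0)
set_airspeed(41.38): V ← 41.38 m/s
set_airspeed(92.39): V ← 92.39 m/s
throttle_to(4808): rpm ← 4808
adjust_airspeed(+6.58): V ← 92.39 +6.58 = 98.97 m/s
adjust_throttle(+1530): rpm ← 4808 +1530 = 6338
adjust_airspeed(-13.58): V ← 98.97 -13.58 = 85.39 m/s
final state: V = 85.39 m/s, rpm = 6338 → n = rpm/60 = 105.633333 rev/s
J = V / (n·D) = 85.39 / (105.633333 × 2.971) = 0.272084
regime bands: climb J<0.4525 | cruise [0.4525, 0.9051) | windmill J≥0.9051
J = 0.2721 → climb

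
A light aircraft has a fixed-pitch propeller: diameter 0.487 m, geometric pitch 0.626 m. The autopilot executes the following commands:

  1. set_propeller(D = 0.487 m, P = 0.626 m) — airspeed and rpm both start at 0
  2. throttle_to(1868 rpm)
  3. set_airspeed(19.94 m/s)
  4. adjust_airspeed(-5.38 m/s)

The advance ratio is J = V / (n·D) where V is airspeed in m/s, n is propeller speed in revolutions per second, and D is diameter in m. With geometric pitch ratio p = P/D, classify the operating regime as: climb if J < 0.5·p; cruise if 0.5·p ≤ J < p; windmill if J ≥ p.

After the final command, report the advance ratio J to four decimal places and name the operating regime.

set_propeller: D = 0.487 m, P = 0.626 m (p = P/D = 1.285421); state ← (V=0, rpm=0)
throttle_to(1868): rpm ← 1868
set_airspeed(19.94): V ← 19.94 m/s
adjust_airspeed(-5.38): V ← 19.94 -5.38 = 14.56 m/s
final state: V = 14.56 m/s, rpm = 1868 → n = rpm/60 = 31.133333 rev/s
J = V / (n·D) = 14.56 / (31.133333 × 0.487) = 0.960300
regime bands: climb J<0.6427 | cruise [0.6427, 1.2854) | windmill J≥1.2854
J = 0.9603 → cruise

J = 0.9603, regime = cruise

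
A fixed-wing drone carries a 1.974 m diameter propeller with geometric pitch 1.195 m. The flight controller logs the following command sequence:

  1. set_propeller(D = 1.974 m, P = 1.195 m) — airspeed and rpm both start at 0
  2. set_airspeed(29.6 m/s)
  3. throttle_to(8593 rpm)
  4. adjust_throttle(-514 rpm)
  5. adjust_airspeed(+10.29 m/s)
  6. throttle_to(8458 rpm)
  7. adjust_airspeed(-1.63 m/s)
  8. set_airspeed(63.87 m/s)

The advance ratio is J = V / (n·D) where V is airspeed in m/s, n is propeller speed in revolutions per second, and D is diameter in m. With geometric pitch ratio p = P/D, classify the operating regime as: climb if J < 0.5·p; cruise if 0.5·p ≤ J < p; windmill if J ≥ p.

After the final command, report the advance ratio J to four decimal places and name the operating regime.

set_propeller: D = 1.974 m, P = 1.195 m (p = P/D = 0.605370); state ← (V=0, rpm=0)
set_airspeed(29.6): V ← 29.6 m/s
throttle_to(8593): rpm ← 8593
adjust_throttle(-514): rpm ← 8593 -514 = 8079
adjust_airspeed(+10.29): V ← 29.6 +10.29 = 39.89 m/s
throttle_to(8458): rpm ← 8458
adjust_airspeed(-1.63): V ← 39.89 -1.63 = 38.26 m/s
set_airspeed(63.87): V ← 63.87 m/s
final state: V = 63.87 m/s, rpm = 8458 → n = rpm/60 = 140.966667 rev/s
J = V / (n·D) = 63.87 / (140.966667 × 1.974) = 0.229527
regime bands: climb J<0.3027 | cruise [0.3027, 0.6054) | windmill J≥0.6054
J = 0.2295 → climb

J = 0.2295, regime = climb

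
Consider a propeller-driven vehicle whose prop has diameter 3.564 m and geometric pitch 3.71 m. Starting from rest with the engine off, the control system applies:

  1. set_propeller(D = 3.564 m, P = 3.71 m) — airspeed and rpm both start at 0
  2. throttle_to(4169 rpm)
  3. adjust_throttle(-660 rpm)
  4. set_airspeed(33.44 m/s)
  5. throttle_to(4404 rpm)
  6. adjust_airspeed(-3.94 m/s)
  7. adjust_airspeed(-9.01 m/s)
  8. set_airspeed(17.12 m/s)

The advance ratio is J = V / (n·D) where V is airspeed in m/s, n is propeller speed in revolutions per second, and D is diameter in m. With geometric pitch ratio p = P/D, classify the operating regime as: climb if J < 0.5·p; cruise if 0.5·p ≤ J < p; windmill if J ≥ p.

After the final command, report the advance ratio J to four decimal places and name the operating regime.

set_propeller: D = 3.564 m, P = 3.71 m (p = P/D = 1.040965); state ← (V=0, rpm=0)
throttle_to(4169): rpm ← 4169
adjust_throttle(-660): rpm ← 4169 -660 = 3509
set_airspeed(33.44): V ← 33.44 m/s
throttle_to(4404): rpm ← 4404
adjust_airspeed(-3.94): V ← 33.44 -3.94 = 29.5 m/s
adjust_airspeed(-9.01): V ← 29.5 -9.01 = 20.49 m/s
set_airspeed(17.12): V ← 17.12 m/s
final state: V = 17.12 m/s, rpm = 4404 → n = rpm/60 = 73.400000 rev/s
J = V / (n·D) = 17.12 / (73.400000 × 3.564) = 0.065444
regime bands: climb J<0.5205 | cruise [0.5205, 1.0410) | windmill J≥1.0410
J = 0.0654 → climb

J = 0.0654, regime = climb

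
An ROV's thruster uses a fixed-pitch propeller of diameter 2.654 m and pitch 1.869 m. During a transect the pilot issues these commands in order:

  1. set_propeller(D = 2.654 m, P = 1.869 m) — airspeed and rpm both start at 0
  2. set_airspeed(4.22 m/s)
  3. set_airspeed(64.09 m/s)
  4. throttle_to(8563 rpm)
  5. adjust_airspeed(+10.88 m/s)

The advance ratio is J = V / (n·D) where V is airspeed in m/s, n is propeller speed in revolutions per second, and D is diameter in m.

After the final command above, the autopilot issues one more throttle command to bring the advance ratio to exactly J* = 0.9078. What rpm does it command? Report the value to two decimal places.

set_propeller: D = 2.654 m, P = 1.869 m (p = P/D = 0.704220); state ← (V=0, rpm=0)
set_airspeed(4.22): V ← 4.22 m/s
set_airspeed(64.09): V ← 64.09 m/s
throttle_to(8563): rpm ← 8563
adjust_airspeed(+10.88): V ← 64.09 +10.88 = 74.97 m/s
final state: V = 74.97 m/s, rpm = 8563 → n = rpm/60 = 142.716667 rev/s
target J* = 0.9078; solve J* = V/(n·D) for n: n = V/(J*·D) = 74.97/(0.9078 × 2.654) = 31.116906 rev/s
rpm = 60·n = 1867.014386

rpm = 1867.01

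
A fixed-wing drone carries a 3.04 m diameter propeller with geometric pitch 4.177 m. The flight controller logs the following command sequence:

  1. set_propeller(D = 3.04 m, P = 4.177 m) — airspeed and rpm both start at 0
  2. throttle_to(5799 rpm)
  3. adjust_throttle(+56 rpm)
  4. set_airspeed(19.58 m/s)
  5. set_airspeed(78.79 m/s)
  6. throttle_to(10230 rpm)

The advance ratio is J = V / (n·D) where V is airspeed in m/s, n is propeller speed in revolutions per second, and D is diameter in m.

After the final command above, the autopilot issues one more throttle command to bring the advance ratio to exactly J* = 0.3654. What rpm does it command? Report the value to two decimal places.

set_propeller: D = 3.04 m, P = 4.177 m (p = P/D = 1.374013); state ← (V=0, rpm=0)
throttle_to(5799): rpm ← 5799
adjust_throttle(+56): rpm ← 5799 +56 = 5855
set_airspeed(19.58): V ← 19.58 m/s
set_airspeed(78.79): V ← 78.79 m/s
throttle_to(10230): rpm ← 10230
final state: V = 78.79 m/s, rpm = 10230 → n = rpm/60 = 170.500000 rev/s
target J* = 0.3654; solve J* = V/(n·D) for n: n = V/(J*·D) = 78.79/(0.3654 × 3.04) = 70.929839 rev/s
rpm = 60·n = 4255.790338

rpm = 4255.79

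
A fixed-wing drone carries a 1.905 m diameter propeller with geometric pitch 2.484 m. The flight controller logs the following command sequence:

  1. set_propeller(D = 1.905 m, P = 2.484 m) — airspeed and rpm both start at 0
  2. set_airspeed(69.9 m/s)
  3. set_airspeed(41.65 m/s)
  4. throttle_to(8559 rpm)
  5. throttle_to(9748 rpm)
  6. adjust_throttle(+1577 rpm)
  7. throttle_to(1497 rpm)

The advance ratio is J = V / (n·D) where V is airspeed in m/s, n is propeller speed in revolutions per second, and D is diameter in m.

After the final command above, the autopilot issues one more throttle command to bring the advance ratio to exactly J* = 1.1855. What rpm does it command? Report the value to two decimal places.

rpm = 1106.55

set_propeller: D = 1.905 m, P = 2.484 m (p = P/D = 1.303937); state ← (V=0, rpm=0)
set_airspeed(69.9): V ← 69.9 m/s
set_airspeed(41.65): V ← 41.65 m/s
throttle_to(8559): rpm ← 8559
throttle_to(9748): rpm ← 9748
adjust_throttle(+1577): rpm ← 9748 +1577 = 11325
throttle_to(1497): rpm ← 1497
final state: V = 41.65 m/s, rpm = 1497 → n = rpm/60 = 24.950000 rev/s
target J* = 1.1855; solve J* = V/(n·D) for n: n = V/(J*·D) = 41.65/(1.1855 × 1.905) = 18.442444 rev/s
rpm = 60·n = 1106.546625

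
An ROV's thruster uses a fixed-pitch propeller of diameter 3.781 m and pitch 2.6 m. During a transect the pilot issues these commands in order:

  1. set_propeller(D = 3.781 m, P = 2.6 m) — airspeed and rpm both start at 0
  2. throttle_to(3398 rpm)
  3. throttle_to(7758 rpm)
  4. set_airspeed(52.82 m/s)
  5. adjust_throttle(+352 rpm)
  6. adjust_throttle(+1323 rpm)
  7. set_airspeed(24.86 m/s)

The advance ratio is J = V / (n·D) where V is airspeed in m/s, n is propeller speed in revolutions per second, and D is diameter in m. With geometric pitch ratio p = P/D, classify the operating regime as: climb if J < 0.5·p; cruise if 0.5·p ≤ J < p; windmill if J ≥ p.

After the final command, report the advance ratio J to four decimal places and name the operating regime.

set_propeller: D = 3.781 m, P = 2.6 m (p = P/D = 0.687649); state ← (V=0, rpm=0)
throttle_to(3398): rpm ← 3398
throttle_to(7758): rpm ← 7758
set_airspeed(52.82): V ← 52.82 m/s
adjust_throttle(+352): rpm ← 7758 +352 = 8110
adjust_throttle(+1323): rpm ← 8110 +1323 = 9433
set_airspeed(24.86): V ← 24.86 m/s
final state: V = 24.86 m/s, rpm = 9433 → n = rpm/60 = 157.216667 rev/s
J = V / (n·D) = 24.86 / (157.216667 × 3.781) = 0.041821
regime bands: climb J<0.3438 | cruise [0.3438, 0.6876) | windmill J≥0.6876
J = 0.0418 → climb

J = 0.0418, regime = climb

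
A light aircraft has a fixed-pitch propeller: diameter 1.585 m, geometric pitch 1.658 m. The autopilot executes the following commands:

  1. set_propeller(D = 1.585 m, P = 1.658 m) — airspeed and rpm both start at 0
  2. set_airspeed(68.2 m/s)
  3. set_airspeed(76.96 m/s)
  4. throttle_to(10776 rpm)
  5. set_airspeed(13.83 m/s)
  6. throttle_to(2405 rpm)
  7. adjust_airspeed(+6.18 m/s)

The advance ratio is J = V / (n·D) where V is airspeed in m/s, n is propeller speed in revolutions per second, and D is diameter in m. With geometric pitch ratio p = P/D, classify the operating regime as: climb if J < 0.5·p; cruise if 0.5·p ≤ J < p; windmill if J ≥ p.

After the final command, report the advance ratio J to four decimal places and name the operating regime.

set_propeller: D = 1.585 m, P = 1.658 m (p = P/D = 1.046057); state ← (V=0, rpm=0)
set_airspeed(68.2): V ← 68.2 m/s
set_airspeed(76.96): V ← 76.96 m/s
throttle_to(10776): rpm ← 10776
set_airspeed(13.83): V ← 13.83 m/s
throttle_to(2405): rpm ← 2405
adjust_airspeed(+6.18): V ← 13.83 +6.18 = 20.01 m/s
final state: V = 20.01 m/s, rpm = 2405 → n = rpm/60 = 40.083333 rev/s
J = V / (n·D) = 20.01 / (40.083333 × 1.585) = 0.314959
regime bands: climb J<0.5230 | cruise [0.5230, 1.0461) | windmill J≥1.0461
J = 0.3150 → climb

J = 0.3150, regime = climb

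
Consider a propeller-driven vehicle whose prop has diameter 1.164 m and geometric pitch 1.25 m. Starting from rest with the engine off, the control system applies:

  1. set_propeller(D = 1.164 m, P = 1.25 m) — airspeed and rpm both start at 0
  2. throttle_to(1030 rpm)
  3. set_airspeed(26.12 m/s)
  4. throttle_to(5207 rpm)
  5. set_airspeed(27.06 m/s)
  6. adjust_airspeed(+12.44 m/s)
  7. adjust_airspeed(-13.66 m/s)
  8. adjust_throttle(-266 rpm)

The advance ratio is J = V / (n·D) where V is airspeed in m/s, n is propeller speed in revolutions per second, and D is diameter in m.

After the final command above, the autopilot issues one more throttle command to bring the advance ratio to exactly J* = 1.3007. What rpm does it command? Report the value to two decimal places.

rpm = 1024.03

set_propeller: D = 1.164 m, P = 1.25 m (p = P/D = 1.073883); state ← (V=0, rpm=0)
throttle_to(1030): rpm ← 1030
set_airspeed(26.12): V ← 26.12 m/s
throttle_to(5207): rpm ← 5207
set_airspeed(27.06): V ← 27.06 m/s
adjust_airspeed(+12.44): V ← 27.06 +12.44 = 39.5 m/s
adjust_airspeed(-13.66): V ← 39.5 -13.66 = 25.84 m/s
adjust_throttle(-266): rpm ← 5207 -266 = 4941
final state: V = 25.84 m/s, rpm = 4941 → n = rpm/60 = 82.350000 rev/s
target J* = 1.3007; solve J* = V/(n·D) for n: n = V/(J*·D) = 25.84/(1.3007 × 1.164) = 17.067204 rev/s
rpm = 60·n = 1024.032262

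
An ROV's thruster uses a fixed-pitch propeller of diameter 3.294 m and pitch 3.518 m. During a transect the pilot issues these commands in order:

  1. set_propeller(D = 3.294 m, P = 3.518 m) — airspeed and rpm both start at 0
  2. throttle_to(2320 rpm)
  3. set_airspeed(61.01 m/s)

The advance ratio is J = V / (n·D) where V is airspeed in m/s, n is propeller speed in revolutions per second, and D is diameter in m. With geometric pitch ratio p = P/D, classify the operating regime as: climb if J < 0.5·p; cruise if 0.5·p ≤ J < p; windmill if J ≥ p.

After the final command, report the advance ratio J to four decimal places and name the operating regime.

J = 0.4790, regime = climb

set_propeller: D = 3.294 m, P = 3.518 m (p = P/D = 1.068002); state ← (V=0, rpm=0)
throttle_to(2320): rpm ← 2320
set_airspeed(61.01): V ← 61.01 m/s
final state: V = 61.01 m/s, rpm = 2320 → n = rpm/60 = 38.666667 rev/s
J = V / (n·D) = 61.01 / (38.666667 × 3.294) = 0.479006
regime bands: climb J<0.5340 | cruise [0.5340, 1.0680) | windmill J≥1.0680
J = 0.4790 → climb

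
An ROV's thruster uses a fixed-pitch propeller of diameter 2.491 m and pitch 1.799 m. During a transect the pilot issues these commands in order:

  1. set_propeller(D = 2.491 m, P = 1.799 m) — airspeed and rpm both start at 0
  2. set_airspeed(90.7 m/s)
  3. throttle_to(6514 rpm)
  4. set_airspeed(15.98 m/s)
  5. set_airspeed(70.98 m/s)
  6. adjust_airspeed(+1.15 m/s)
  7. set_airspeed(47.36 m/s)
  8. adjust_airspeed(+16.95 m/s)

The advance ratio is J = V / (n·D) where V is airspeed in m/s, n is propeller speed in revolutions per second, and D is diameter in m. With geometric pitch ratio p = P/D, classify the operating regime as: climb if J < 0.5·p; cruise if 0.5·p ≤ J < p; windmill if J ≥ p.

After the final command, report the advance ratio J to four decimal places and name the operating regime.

set_propeller: D = 2.491 m, P = 1.799 m (p = P/D = 0.722200); state ← (V=0, rpm=0)
set_airspeed(90.7): V ← 90.7 m/s
throttle_to(6514): rpm ← 6514
set_airspeed(15.98): V ← 15.98 m/s
set_airspeed(70.98): V ← 70.98 m/s
adjust_airspeed(+1.15): V ← 70.98 +1.15 = 72.13 m/s
set_airspeed(47.36): V ← 47.36 m/s
adjust_airspeed(+16.95): V ← 47.36 +16.95 = 64.31 m/s
final state: V = 64.31 m/s, rpm = 6514 → n = rpm/60 = 108.566667 rev/s
J = V / (n·D) = 64.31 / (108.566667 × 2.491) = 0.237798
regime bands: climb J<0.3611 | cruise [0.3611, 0.7222) | windmill J≥0.7222
J = 0.2378 → climb

J = 0.2378, regime = climb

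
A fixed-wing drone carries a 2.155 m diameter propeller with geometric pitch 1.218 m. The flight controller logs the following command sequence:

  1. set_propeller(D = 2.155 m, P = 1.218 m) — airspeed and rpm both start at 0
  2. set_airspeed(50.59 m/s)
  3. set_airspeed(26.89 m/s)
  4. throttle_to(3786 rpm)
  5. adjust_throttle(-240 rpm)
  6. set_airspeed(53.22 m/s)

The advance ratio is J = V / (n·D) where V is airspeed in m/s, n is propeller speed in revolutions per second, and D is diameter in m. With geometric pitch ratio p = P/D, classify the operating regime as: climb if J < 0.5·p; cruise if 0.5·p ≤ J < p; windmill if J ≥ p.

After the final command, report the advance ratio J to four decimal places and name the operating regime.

J = 0.4179, regime = cruise

set_propeller: D = 2.155 m, P = 1.218 m (p = P/D = 0.565197); state ← (V=0, rpm=0)
set_airspeed(50.59): V ← 50.59 m/s
set_airspeed(26.89): V ← 26.89 m/s
throttle_to(3786): rpm ← 3786
adjust_throttle(-240): rpm ← 3786 -240 = 3546
set_airspeed(53.22): V ← 53.22 m/s
final state: V = 53.22 m/s, rpm = 3546 → n = rpm/60 = 59.100000 rev/s
J = V / (n·D) = 53.22 / (59.100000 × 2.155) = 0.417869
regime bands: climb J<0.2826 | cruise [0.2826, 0.5652) | windmill J≥0.5652
J = 0.4179 → cruise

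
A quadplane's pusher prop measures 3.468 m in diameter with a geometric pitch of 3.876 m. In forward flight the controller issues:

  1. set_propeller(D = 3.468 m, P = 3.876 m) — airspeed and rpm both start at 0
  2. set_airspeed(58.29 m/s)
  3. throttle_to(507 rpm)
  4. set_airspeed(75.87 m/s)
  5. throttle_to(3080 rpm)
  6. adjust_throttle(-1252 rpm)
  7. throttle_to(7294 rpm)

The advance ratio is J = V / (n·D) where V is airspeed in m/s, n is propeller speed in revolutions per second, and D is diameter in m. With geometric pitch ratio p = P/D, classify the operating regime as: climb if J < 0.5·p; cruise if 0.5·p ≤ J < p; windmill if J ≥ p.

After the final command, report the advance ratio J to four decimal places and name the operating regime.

J = 0.1800, regime = climb

set_propeller: D = 3.468 m, P = 3.876 m (p = P/D = 1.117647); state ← (V=0, rpm=0)
set_airspeed(58.29): V ← 58.29 m/s
throttle_to(507): rpm ← 507
set_airspeed(75.87): V ← 75.87 m/s
throttle_to(3080): rpm ← 3080
adjust_throttle(-1252): rpm ← 3080 -1252 = 1828
throttle_to(7294): rpm ← 7294
final state: V = 75.87 m/s, rpm = 7294 → n = rpm/60 = 121.566667 rev/s
J = V / (n·D) = 75.87 / (121.566667 × 3.468) = 0.179960
regime bands: climb J<0.5588 | cruise [0.5588, 1.1176) | windmill J≥1.1176
J = 0.1800 → climb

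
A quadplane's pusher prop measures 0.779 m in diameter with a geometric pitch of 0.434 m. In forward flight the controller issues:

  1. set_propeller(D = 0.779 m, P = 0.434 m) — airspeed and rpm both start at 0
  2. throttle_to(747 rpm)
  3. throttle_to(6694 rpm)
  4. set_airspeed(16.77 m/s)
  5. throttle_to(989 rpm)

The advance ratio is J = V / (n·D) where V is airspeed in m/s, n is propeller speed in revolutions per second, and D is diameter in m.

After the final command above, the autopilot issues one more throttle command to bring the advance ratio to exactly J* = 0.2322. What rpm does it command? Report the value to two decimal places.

set_propeller: D = 0.779 m, P = 0.434 m (p = P/D = 0.557125); state ← (V=0, rpm=0)
throttle_to(747): rpm ← 747
throttle_to(6694): rpm ← 6694
set_airspeed(16.77): V ← 16.77 m/s
throttle_to(989): rpm ← 989
final state: V = 16.77 m/s, rpm = 989 → n = rpm/60 = 16.483333 rev/s
target J* = 0.2322; solve J* = V/(n·D) for n: n = V/(J*·D) = 16.77/(0.2322 × 0.779) = 92.711453 rev/s
rpm = 60·n = 5562.687206

rpm = 5562.69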